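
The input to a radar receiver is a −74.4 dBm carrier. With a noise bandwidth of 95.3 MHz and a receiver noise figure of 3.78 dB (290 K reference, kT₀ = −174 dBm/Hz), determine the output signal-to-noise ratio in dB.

Noise floor: N = −174 + 10 log₁₀(B) + NF
10 log₁₀(9.53×10⁷) = 79.79 dB
N = −174 + 79.79 + 3.78 = −90.43 dBm
SNR = P_sig − N = −74.4 − (−90.43) = 16.03 dB → 16.0 dB

16.0 dB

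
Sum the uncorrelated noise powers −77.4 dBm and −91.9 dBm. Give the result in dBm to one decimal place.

−77.2 dBm

Convert to linear, add, convert back:
P₁ = 1.82×10⁻¹¹ W, P₂ = 6.46×10⁻¹³ W
P_tot = 1.88×10⁻¹¹ W → 10 log₁₀(P_tot / 10⁻³) = −77.2 dBm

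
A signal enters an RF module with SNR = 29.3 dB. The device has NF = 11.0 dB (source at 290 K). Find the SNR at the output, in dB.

18.3 dB

By definition F = SNR_in/SNR_out, so in dB: SNR_out = SNR_in − NF
SNR_out = 29.3 − 11.0 = 18.3 dB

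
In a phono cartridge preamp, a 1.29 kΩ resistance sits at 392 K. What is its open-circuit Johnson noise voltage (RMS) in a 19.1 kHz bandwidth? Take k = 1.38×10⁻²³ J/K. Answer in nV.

V_n = √(4kTRB)
4kTRB = 4 × 1.38×10⁻²³ × 392 × 1.29×10³ × 1.91×10⁴ = 5.33×10⁻¹³ V²
V_n = √(5.33×10⁻¹³) = 7.30×10⁻⁷ V = 730 nV

730 nV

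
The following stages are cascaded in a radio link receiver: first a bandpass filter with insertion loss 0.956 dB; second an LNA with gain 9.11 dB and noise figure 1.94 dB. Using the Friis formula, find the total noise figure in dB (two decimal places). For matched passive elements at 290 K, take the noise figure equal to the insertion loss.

Convert to linear (a loss of L dB is a gain of −L dB): F_i = 10^(NF_i/10), G_i = 10^(G_i,dB/10)
  Stage 1: F_1 = 10^(0.956/10) = 1.246, G_1 = 10^(−0.956/10) = 0.8024
  Stage 2: F_2 = 10^(1.94/10) = 1.563, G_2 = 10^(9.11/10) = 8.147
Friis cascade:
  F = 1.246 + (1.563 − 1)/0.8024 = 1.948
NF = 10 log₁₀(1.948) = 2.90 dB

2.90 dB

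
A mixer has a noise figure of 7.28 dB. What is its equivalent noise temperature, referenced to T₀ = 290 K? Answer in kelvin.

1260 K

F = 10^(7.28/10) = 5.34564
T_e = (F − 1)·T₀ = (5.34564 − 1) × 290 = 1260 K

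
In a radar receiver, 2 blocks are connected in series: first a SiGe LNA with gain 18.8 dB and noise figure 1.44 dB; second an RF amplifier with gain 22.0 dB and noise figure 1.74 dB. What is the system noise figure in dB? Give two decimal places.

Convert to linear (a loss of L dB is a gain of −L dB): F_i = 10^(NF_i/10), G_i = 10^(G_i,dB/10)
  Stage 1: F_1 = 10^(1.44/10) = 1.393, G_1 = 10^(18.8/10) = 75.86
  Stage 2: F_2 = 10^(1.74/10) = 1.493, G_2 = 10^(22.0/10) = 158.5
Friis cascade:
  F = 1.393 + (1.493 − 1)/75.86 = 1.400
NF = 10 log₁₀(1.400) = 1.46 dB

1.46 dB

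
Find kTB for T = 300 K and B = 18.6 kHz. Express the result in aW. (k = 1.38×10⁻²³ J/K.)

P_n = kTB = 1.38×10⁻²³ × 300 × 1.86×10⁴ = 7.70×10⁻¹⁷ W = 77.0 aW

77.0 aW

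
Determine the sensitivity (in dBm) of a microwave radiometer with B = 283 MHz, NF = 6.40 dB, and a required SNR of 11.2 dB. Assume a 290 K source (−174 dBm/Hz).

Sensitivity = −174 + 10 log₁₀(B) + NF + SNR_min
= −174 + 84.52 + 6.40 + 11.2
= −71.88 dBm → −71.9 dBm

−71.9 dBm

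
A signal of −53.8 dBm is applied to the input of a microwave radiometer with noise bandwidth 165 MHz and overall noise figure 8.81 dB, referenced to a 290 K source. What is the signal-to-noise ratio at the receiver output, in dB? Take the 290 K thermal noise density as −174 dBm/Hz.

29.2 dB

Noise floor: N = −174 + 10 log₁₀(B) + NF
10 log₁₀(1.65×10⁸) = 82.17 dB
N = −174 + 82.17 + 8.81 = −83.02 dBm
SNR = P_sig − N = −53.8 − (−83.02) = 29.22 dB → 29.2 dB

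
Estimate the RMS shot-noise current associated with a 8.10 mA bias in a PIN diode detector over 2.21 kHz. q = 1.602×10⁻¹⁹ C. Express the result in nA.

I_n = √(2qI·B)
2qI·B = 2 × 1.602×10⁻¹⁹ × 8.10×10⁻³ × 2.21×10³ = 5.74×10⁻¹⁸ A²
I_n = √(5.74×10⁻¹⁸) = 2.39×10⁻⁹ A = 2.39 nA

2.39 nA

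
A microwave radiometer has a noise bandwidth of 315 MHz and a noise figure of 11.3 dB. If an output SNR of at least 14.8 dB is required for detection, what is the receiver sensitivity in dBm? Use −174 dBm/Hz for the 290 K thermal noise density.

−62.9 dBm

Sensitivity = −174 + 10 log₁₀(B) + NF + SNR_min
= −174 + 84.98 + 11.3 + 14.8
= −62.92 dBm → −62.9 dBm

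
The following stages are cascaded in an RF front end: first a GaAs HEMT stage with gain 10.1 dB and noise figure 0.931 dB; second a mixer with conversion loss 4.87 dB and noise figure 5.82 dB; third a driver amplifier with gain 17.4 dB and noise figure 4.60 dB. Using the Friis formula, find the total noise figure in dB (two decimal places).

Convert to linear (a loss of L dB is a gain of −L dB): F_i = 10^(NF_i/10), G_i = 10^(G_i,dB/10)
  Stage 1: F_1 = 10^(0.931/10) = 1.239, G_1 = 10^(10.1/10) = 10.23
  Stage 2: F_2 = 10^(5.82/10) = 3.819, G_2 = 10^(−4.87/10) = 0.3258
  Stage 3: F_3 = 10^(4.60/10) = 2.884, G_3 = 10^(17.4/10) = 54.95
Friis cascade:
  F = 1.239 + (3.819 − 1)/10.23 + (2.884 − 1)/3.334 = 2.080
NF = 10 log₁₀(2.080) = 3.18 dB

3.18 dB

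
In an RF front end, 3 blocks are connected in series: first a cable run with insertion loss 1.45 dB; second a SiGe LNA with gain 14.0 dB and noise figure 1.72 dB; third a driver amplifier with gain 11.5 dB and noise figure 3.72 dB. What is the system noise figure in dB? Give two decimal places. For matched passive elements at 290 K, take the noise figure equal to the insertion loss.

3.32 dB

Convert to linear (a loss of L dB is a gain of −L dB): F_i = 10^(NF_i/10), G_i = 10^(G_i,dB/10)
  Stage 1: F_1 = 10^(1.45/10) = 1.396, G_1 = 10^(−1.45/10) = 0.7161
  Stage 2: F_2 = 10^(1.72/10) = 1.486, G_2 = 10^(14.0/10) = 25.12
  Stage 3: F_3 = 10^(3.72/10) = 2.355, G_3 = 10^(11.5/10) = 14.13
Friis cascade:
  F = 1.396 + (1.486 − 1)/0.7161 + (2.355 − 1)/17.99 = 2.150
NF = 10 log₁₀(2.150) = 3.32 dB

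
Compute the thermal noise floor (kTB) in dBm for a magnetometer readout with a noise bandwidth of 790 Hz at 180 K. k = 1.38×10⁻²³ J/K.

P_n = kTB = 1.38×10⁻²³ × 180 × 7.90×10² = 1.96×10⁻¹⁸ W
In dBm: 10 log₁₀(1.96×10⁻¹⁸ / 10⁻³) = −147.1 dBm

−147.1 dBm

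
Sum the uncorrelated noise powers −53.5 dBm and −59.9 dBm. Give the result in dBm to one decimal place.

−52.6 dBm

Convert to linear, add, convert back:
P₁ = 4.47×10⁻⁹ W, P₂ = 1.02×10⁻⁹ W
P_tot = 5.49×10⁻⁹ W → 10 log₁₀(P_tot / 10⁻³) = −52.6 dBm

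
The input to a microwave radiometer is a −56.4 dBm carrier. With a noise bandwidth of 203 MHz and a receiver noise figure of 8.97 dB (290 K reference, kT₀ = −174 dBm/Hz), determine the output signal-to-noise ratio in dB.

25.6 dB

Noise floor: N = −174 + 10 log₁₀(B) + NF
10 log₁₀(2.03×10⁸) = 83.07 dB
N = −174 + 83.07 + 8.97 = −81.96 dBm
SNR = P_sig − N = −56.4 − (−81.96) = 25.56 dB → 25.6 dB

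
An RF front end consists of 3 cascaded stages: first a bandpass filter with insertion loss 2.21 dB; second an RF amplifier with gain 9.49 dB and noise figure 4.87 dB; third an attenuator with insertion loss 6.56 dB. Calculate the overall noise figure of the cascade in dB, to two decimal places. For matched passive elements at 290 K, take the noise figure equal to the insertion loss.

Convert to linear (a loss of L dB is a gain of −L dB): F_i = 10^(NF_i/10), G_i = 10^(G_i,dB/10)
  Stage 1: F_1 = 10^(2.21/10) = 1.663, G_1 = 10^(−2.21/10) = 0.6012
  Stage 2: F_2 = 10^(4.87/10) = 3.069, G_2 = 10^(9.49/10) = 8.892
  Stage 3: F_3 = 10^(6.56/10) = 4.529, G_3 = 10^(−6.56/10) = 0.2208
Friis cascade:
  F = 1.663 + (3.069 − 1)/0.6012 + (4.529 − 1)/5.346 = 5.765
NF = 10 log₁₀(5.765) = 7.61 dB

7.61 dB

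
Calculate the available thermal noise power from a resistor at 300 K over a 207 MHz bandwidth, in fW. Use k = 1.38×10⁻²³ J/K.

857 fW

P_n = kTB = 1.38×10⁻²³ × 300 × 2.07×10⁸ = 8.57×10⁻¹³ W = 857 fW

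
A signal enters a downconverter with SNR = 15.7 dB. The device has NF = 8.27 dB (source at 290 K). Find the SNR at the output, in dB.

7.43 dB

By definition F = SNR_in/SNR_out, so in dB: SNR_out = SNR_in − NF
SNR_out = 15.7 − 8.27 = 7.43 dB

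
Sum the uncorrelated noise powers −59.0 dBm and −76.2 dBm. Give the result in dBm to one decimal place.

Convert to linear, add, convert back:
P₁ = 1.26×10⁻⁹ W, P₂ = 2.40×10⁻¹¹ W
P_tot = 1.28×10⁻⁹ W → 10 log₁₀(P_tot / 10⁻³) = −58.9 dBm

−58.9 dBm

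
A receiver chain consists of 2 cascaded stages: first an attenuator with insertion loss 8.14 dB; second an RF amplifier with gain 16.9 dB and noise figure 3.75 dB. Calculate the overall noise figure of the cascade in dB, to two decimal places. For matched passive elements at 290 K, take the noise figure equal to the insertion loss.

11.89 dB

Convert to linear (a loss of L dB is a gain of −L dB): F_i = 10^(NF_i/10), G_i = 10^(G_i,dB/10)
  Stage 1: F_1 = 10^(8.14/10) = 6.516, G_1 = 10^(−8.14/10) = 0.1535
  Stage 2: F_2 = 10^(3.75/10) = 2.371, G_2 = 10^(16.9/10) = 48.98
Friis cascade:
  F = 6.516 + (2.371 − 1)/0.1535 = 15.45
NF = 10 log₁₀(15.45) = 11.89 dB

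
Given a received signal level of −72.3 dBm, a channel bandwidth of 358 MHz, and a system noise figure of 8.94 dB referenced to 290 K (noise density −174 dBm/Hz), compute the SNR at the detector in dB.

Noise floor: N = −174 + 10 log₁₀(B) + NF
10 log₁₀(3.58×10⁸) = 85.54 dB
N = −174 + 85.54 + 8.94 = −79.52 dBm
SNR = P_sig − N = −72.3 − (−79.52) = 7.22 dB → 7.2 dB

7.2 dB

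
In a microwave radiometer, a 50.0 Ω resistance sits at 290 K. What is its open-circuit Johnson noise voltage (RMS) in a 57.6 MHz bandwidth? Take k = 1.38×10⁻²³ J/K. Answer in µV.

6.79 µV

V_n = √(4kTRB)
4kTRB = 4 × 1.38×10⁻²³ × 290 × 5.00×10¹ × 5.76×10⁷ = 4.61×10⁻¹¹ V²
V_n = √(4.61×10⁻¹¹) = 6.79×10⁻⁶ V = 6.79 µV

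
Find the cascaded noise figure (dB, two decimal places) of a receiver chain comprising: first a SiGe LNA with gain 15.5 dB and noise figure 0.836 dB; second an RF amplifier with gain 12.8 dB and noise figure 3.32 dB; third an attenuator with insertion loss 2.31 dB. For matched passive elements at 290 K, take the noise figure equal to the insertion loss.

Convert to linear (a loss of L dB is a gain of −L dB): F_i = 10^(NF_i/10), G_i = 10^(G_i,dB/10)
  Stage 1: F_1 = 10^(0.836/10) = 1.212, G_1 = 10^(15.5/10) = 35.48
  Stage 2: F_2 = 10^(3.32/10) = 2.148, G_2 = 10^(12.8/10) = 19.05
  Stage 3: F_3 = 10^(2.31/10) = 1.702, G_3 = 10^(−2.31/10) = 0.5875
Friis cascade:
  F = 1.212 + (2.148 − 1)/35.48 + (1.702 − 1)/676.1 = 1.246
NF = 10 log₁₀(1.246) = 0.95 dB

0.95 dB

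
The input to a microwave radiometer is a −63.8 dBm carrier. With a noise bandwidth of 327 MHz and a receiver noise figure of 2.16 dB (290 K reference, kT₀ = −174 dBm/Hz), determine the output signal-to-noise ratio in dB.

22.9 dB

Noise floor: N = −174 + 10 log₁₀(B) + NF
10 log₁₀(3.27×10⁸) = 85.15 dB
N = −174 + 85.15 + 2.16 = −86.69 dBm
SNR = P_sig − N = −63.8 − (−86.69) = 22.89 dB → 22.9 dB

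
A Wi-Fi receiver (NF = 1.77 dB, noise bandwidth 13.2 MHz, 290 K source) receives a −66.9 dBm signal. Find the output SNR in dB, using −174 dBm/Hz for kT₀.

Noise floor: N = −174 + 10 log₁₀(B) + NF
10 log₁₀(1.32×10⁷) = 71.21 dB
N = −174 + 71.21 + 1.77 = −101.02 dBm
SNR = P_sig − N = −66.9 − (−101.02) = 34.12 dB → 34.1 dB

34.1 dB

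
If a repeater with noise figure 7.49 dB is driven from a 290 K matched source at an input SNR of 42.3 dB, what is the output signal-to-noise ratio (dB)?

34.81 dB

By definition F = SNR_in/SNR_out, so in dB: SNR_out = SNR_in − NF
SNR_out = 42.3 − 7.49 = 34.81 dB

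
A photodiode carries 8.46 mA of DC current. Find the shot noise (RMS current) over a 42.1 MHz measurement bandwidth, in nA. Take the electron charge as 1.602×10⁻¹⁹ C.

I_n = √(2qI·B)
2qI·B = 2 × 1.602×10⁻¹⁹ × 8.46×10⁻³ × 4.21×10⁷ = 1.14×10⁻¹³ A²
I_n = √(1.14×10⁻¹³) = 3.38×10⁻⁷ A = 338 nA

338 nA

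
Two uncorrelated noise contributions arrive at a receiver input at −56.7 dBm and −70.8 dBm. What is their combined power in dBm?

−56.5 dBm

Convert to linear, add, convert back:
P₁ = 2.14×10⁻⁹ W, P₂ = 8.32×10⁻¹¹ W
P_tot = 2.22×10⁻⁹ W → 10 log₁₀(P_tot / 10⁻³) = −56.5 dBm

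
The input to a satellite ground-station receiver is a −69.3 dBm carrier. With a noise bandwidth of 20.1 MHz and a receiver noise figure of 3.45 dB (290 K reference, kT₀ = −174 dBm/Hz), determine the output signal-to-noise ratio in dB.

28.2 dB

Noise floor: N = −174 + 10 log₁₀(B) + NF
10 log₁₀(2.01×10⁷) = 73.03 dB
N = −174 + 73.03 + 3.45 = −97.52 dBm
SNR = P_sig − N = −69.3 − (−97.52) = 28.22 dB → 28.2 dB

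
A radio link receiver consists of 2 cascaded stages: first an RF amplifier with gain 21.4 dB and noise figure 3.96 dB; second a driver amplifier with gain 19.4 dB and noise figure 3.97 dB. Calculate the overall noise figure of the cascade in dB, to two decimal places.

3.98 dB

Convert to linear (a loss of L dB is a gain of −L dB): F_i = 10^(NF_i/10), G_i = 10^(G_i,dB/10)
  Stage 1: F_1 = 10^(3.96/10) = 2.489, G_1 = 10^(21.4/10) = 138.0
  Stage 2: F_2 = 10^(3.97/10) = 2.495, G_2 = 10^(19.4/10) = 87.10
Friis cascade:
  F = 2.489 + (2.495 − 1)/138.0 = 2.500
NF = 10 log₁₀(2.500) = 3.98 dB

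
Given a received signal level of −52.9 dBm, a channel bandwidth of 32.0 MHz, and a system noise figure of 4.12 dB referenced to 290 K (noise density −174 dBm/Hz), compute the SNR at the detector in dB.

Noise floor: N = −174 + 10 log₁₀(B) + NF
10 log₁₀(3.20×10⁷) = 75.05 dB
N = −174 + 75.05 + 4.12 = −94.83 dBm
SNR = P_sig − N = −52.9 − (−94.83) = 41.93 dB → 41.9 dB

41.9 dB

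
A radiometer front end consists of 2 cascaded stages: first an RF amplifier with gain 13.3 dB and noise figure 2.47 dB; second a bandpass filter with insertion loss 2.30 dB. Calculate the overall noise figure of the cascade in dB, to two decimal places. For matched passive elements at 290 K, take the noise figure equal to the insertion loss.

2.55 dB

Convert to linear (a loss of L dB is a gain of −L dB): F_i = 10^(NF_i/10), G_i = 10^(G_i,dB/10)
  Stage 1: F_1 = 10^(2.47/10) = 1.766, G_1 = 10^(13.3/10) = 21.38
  Stage 2: F_2 = 10^(2.30/10) = 1.698, G_2 = 10^(−2.30/10) = 0.5888
Friis cascade:
  F = 1.766 + (1.698 − 1)/21.38 = 1.799
NF = 10 log₁₀(1.799) = 2.55 dB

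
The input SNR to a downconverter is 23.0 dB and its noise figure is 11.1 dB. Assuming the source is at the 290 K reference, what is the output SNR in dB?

By definition F = SNR_in/SNR_out, so in dB: SNR_out = SNR_in − NF
SNR_out = 23.0 − 11.1 = 11.9 dB

11.9 dB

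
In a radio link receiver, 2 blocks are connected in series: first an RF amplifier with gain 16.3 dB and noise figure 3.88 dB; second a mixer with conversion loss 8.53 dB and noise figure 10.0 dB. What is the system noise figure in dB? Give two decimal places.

Convert to linear (a loss of L dB is a gain of −L dB): F_i = 10^(NF_i/10), G_i = 10^(G_i,dB/10)
  Stage 1: F_1 = 10^(3.88/10) = 2.443, G_1 = 10^(16.3/10) = 42.66
  Stage 2: F_2 = 10^(10.0/10) = 10.00, G_2 = 10^(−8.53/10) = 0.1403
Friis cascade:
  F = 2.443 + (10.00 − 1)/42.66 = 2.654
NF = 10 log₁₀(2.654) = 4.24 dB

4.24 dB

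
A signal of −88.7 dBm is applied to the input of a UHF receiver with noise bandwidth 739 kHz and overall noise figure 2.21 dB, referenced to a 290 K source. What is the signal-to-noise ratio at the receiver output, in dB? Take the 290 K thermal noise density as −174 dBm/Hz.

24.4 dB

Noise floor: N = −174 + 10 log₁₀(B) + NF
10 log₁₀(7.39×10⁵) = 58.69 dB
N = −174 + 58.69 + 2.21 = −113.10 dBm
SNR = P_sig − N = −88.7 − (−113.10) = 24.40 dB → 24.4 dB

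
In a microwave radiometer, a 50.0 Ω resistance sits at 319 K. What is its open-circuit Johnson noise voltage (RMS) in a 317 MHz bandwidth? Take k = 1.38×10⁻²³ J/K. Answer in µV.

16.7 µV

V_n = √(4kTRB)
4kTRB = 4 × 1.38×10⁻²³ × 319 × 5.00×10¹ × 3.17×10⁸ = 2.79×10⁻¹⁰ V²
V_n = √(2.79×10⁻¹⁰) = 1.67×10⁻⁵ V = 16.7 µV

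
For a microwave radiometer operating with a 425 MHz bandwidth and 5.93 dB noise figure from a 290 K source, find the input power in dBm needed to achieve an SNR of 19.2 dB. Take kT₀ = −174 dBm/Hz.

Sensitivity = −174 + 10 log₁₀(B) + NF + SNR_min
= −174 + 86.28 + 5.93 + 19.2
= −62.59 dBm → −62.6 dBm

−62.6 dBm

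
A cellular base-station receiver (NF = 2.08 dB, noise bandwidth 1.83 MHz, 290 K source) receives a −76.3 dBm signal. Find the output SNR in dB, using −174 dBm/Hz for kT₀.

33.0 dB

Noise floor: N = −174 + 10 log₁₀(B) + NF
10 log₁₀(1.83×10⁶) = 62.62 dB
N = −174 + 62.62 + 2.08 = −109.30 dBm
SNR = P_sig − N = −76.3 − (−109.30) = 33.00 dB → 33.0 dB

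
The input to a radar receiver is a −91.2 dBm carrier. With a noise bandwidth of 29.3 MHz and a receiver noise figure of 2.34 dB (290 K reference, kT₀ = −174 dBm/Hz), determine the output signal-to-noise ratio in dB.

5.8 dB

Noise floor: N = −174 + 10 log₁₀(B) + NF
10 log₁₀(2.93×10⁷) = 74.67 dB
N = −174 + 74.67 + 2.34 = −96.99 dBm
SNR = P_sig − N = −91.2 − (−96.99) = 5.79 dB → 5.8 dB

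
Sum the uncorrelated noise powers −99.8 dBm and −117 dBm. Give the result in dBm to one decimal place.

−99.7 dBm

Convert to linear, add, convert back:
P₁ = 1.05×10⁻¹³ W, P₂ = 2.00×10⁻¹⁵ W
P_tot = 1.07×10⁻¹³ W → 10 log₁₀(P_tot / 10⁻³) = −99.7 dBm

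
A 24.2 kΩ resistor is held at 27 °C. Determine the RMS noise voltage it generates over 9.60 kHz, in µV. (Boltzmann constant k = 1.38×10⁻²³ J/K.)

T = 27 °C + 273.15 = 300.15 K
V_n = √(4kTRB)
4kTRB = 4 × 1.38×10⁻²³ × 300.15 × 2.42×10⁴ × 9.60×10³ = 3.85×10⁻¹² V²
V_n = √(3.85×10⁻¹²) = 1.96×10⁻⁶ V = 1.96 µV

1.96 µV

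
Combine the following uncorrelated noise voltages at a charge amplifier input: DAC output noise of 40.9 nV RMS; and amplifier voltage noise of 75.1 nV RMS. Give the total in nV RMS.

85.5 nV

Uncorrelated sources add in power (mean-square): V_tot = √(ΣV_i²)
V_tot = √[(4.09×10⁻⁸)² + (7.51×10⁻⁸)²] = 8.55×10⁻⁸ V = 85.5 nV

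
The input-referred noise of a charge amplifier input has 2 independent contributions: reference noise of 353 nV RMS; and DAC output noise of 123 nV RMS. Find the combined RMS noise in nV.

Uncorrelated sources add in power (mean-square): V_tot = √(ΣV_i²)
V_tot = √[(3.53×10⁻⁷)² + (1.23×10⁻⁷)²] = 3.74×10⁻⁷ V = 374 nV

374 nV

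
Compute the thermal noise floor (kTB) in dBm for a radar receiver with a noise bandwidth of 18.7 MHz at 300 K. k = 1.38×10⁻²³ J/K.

P_n = kTB = 1.38×10⁻²³ × 300 × 1.87×10⁷ = 7.74×10⁻¹⁴ W
In dBm: 10 log₁₀(7.74×10⁻¹⁴ / 10⁻³) = −101.1 dBm

−101.1 dBm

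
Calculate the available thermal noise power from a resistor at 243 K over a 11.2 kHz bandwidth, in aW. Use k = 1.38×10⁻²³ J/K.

37.6 aW

P_n = kTB = 1.38×10⁻²³ × 243 × 1.12×10⁴ = 3.76×10⁻¹⁷ W = 37.6 aW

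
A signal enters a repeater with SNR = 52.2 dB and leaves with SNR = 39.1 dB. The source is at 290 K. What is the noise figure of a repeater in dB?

NF (dB) = SNR_in(dB) − SNR_out(dB) when the source is at T₀
NF = 52.2 − 39.1 = 13.1 dB

13.1 dB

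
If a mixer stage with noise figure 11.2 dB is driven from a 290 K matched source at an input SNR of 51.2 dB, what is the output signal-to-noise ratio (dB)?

By definition F = SNR_in/SNR_out, so in dB: SNR_out = SNR_in − NF
SNR_out = 51.2 − 11.2 = 40.0 dB

40.0 dB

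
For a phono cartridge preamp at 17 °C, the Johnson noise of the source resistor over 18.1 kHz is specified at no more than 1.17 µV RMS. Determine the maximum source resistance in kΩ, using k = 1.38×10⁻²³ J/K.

4.72 kΩ

T = 17 °C + 273.15 = 290.15 K
Johnson–Nyquist: V_n = √(4kTRB) ⇒ R = V_n² / (4kTB)
4kTB = 4 × 1.38×10⁻²³ × 290.15 × 1.81×10⁴ = 2.90×10⁻¹⁶
R = (1.17×10⁻⁶)² / 2.90×10⁻¹⁶ = 4.72×10³ Ω = 4.72 kΩ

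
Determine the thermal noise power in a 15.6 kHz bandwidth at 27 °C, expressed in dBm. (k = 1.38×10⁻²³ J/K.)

T = 27 °C + 273.15 = 300.15 K
P_n = kTB = 1.38×10⁻²³ × 300.15 × 1.56×10⁴ = 6.46×10⁻¹⁷ W
In dBm: 10 log₁₀(6.46×10⁻¹⁷ / 10⁻³) = −131.9 dBm

−131.9 dBm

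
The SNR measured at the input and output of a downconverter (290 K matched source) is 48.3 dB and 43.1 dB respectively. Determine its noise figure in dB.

5.2 dB

NF (dB) = SNR_in(dB) − SNR_out(dB) when the source is at T₀
NF = 48.3 − 43.1 = 5.2 dB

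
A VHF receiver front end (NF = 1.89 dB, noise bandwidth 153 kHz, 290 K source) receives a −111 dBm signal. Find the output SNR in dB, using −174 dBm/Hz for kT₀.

Noise floor: N = −174 + 10 log₁₀(B) + NF
10 log₁₀(1.53×10⁵) = 51.85 dB
N = −174 + 51.85 + 1.89 = −120.26 dBm
SNR = P_sig − N = −111 − (−120.26) = 9.26 dB → 9.3 dB

9.3 dB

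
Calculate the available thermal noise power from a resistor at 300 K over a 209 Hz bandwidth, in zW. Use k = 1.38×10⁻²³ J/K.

865 zW

P_n = kTB = 1.38×10⁻²³ × 300 × 2.09×10² = 8.65×10⁻¹⁹ W = 865 zW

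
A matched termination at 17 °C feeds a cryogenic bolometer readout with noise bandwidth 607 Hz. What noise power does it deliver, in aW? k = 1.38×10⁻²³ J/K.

T = 17 °C + 273.15 = 290.15 K
P_n = kTB = 1.38×10⁻²³ × 290.15 × 6.07×10² = 2.43×10⁻¹⁸ W = 2.43 aW

2.43 aW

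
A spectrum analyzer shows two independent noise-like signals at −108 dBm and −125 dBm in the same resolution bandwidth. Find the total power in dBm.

Convert to linear, add, convert back:
P₁ = 1.58×10⁻¹⁴ W, P₂ = 3.16×10⁻¹⁶ W
P_tot = 1.62×10⁻¹⁴ W → 10 log₁₀(P_tot / 10⁻³) = −107.9 dBm

−107.9 dBm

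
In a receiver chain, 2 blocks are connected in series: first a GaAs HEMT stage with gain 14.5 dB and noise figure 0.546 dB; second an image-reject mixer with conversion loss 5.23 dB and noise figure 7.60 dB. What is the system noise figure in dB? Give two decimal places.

Convert to linear (a loss of L dB is a gain of −L dB): F_i = 10^(NF_i/10), G_i = 10^(G_i,dB/10)
  Stage 1: F_1 = 10^(0.546/10) = 1.134, G_1 = 10^(14.5/10) = 28.18
  Stage 2: F_2 = 10^(7.60/10) = 5.754, G_2 = 10^(−5.23/10) = 0.2999
Friis cascade:
  F = 1.134 + (5.754 − 1)/28.18 = 1.303
NF = 10 log₁₀(1.303) = 1.15 dB

1.15 dB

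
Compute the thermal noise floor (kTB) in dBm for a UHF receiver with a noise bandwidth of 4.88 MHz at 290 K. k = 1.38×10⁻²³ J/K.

P_n = kTB = 1.38×10⁻²³ × 290 × 4.88×10⁶ = 1.95×10⁻¹⁴ W
In dBm: 10 log₁₀(1.95×10⁻¹⁴ / 10⁻³) = −107.1 dBm

−107.1 dBm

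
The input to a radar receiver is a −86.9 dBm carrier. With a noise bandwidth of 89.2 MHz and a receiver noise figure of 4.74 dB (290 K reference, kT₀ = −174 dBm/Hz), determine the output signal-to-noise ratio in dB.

Noise floor: N = −174 + 10 log₁₀(B) + NF
10 log₁₀(8.92×10⁷) = 79.5 dB
N = −174 + 79.5 + 4.74 = −89.76 dBm
SNR = P_sig − N = −86.9 − (−89.76) = 2.86 dB → 2.9 dB

2.9 dB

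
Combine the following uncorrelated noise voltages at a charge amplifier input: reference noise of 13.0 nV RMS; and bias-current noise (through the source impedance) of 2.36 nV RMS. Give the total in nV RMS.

Uncorrelated sources add in power (mean-square): V_tot = √(ΣV_i²)
V_tot = √[(1.30×10⁻⁸)² + (2.36×10⁻⁹)²] = 1.32×10⁻⁸ V = 13.2 nV

13.2 nV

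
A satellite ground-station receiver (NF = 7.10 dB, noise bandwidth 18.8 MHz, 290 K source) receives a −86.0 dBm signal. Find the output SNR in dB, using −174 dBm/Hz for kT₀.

8.2 dB

Noise floor: N = −174 + 10 log₁₀(B) + NF
10 log₁₀(1.88×10⁷) = 72.74 dB
N = −174 + 72.74 + 7.10 = −94.16 dBm
SNR = P_sig − N = −86.0 − (−94.16) = 8.16 dB → 8.2 dB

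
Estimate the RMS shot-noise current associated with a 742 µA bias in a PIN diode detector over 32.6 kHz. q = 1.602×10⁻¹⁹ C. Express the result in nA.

I_n = √(2qI·B)
2qI·B = 2 × 1.602×10⁻¹⁹ × 7.42×10⁻⁴ × 3.26×10⁴ = 7.75×10⁻¹⁸ A²
I_n = √(7.75×10⁻¹⁸) = 2.78×10⁻⁹ A = 2.78 nA

2.78 nA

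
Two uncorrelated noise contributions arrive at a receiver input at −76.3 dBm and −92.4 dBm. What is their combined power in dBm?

Convert to linear, add, convert back:
P₁ = 2.34×10⁻¹¹ W, P₂ = 5.75×10⁻¹³ W
P_tot = 2.40×10⁻¹¹ W → 10 log₁₀(P_tot / 10⁻³) = −76.2 dBm

−76.2 dBm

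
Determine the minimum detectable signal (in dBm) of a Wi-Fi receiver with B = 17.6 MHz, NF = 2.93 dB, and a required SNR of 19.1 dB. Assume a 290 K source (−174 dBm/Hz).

Sensitivity = −174 + 10 log₁₀(B) + NF + SNR_min
= −174 + 72.46 + 2.93 + 19.1
= −79.51 dBm → −79.5 dBm

−79.5 dBm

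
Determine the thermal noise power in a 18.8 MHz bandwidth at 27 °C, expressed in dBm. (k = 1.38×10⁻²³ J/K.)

T = 27 °C + 273.15 = 300.15 K
P_n = kTB = 1.38×10⁻²³ × 300.15 × 1.88×10⁷ = 7.79×10⁻¹⁴ W
In dBm: 10 log₁₀(7.79×10⁻¹⁴ / 10⁻³) = −101.1 dBm

−101.1 dBm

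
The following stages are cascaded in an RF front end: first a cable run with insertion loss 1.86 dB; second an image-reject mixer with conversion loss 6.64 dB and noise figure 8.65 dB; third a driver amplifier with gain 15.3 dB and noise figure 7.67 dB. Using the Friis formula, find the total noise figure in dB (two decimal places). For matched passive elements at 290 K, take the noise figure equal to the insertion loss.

16.59 dB

Convert to linear (a loss of L dB is a gain of −L dB): F_i = 10^(NF_i/10), G_i = 10^(G_i,dB/10)
  Stage 1: F_1 = 10^(1.86/10) = 1.535, G_1 = 10^(−1.86/10) = 0.6516
  Stage 2: F_2 = 10^(8.65/10) = 7.328, G_2 = 10^(−6.64/10) = 0.2168
  Stage 3: F_3 = 10^(7.67/10) = 5.848, G_3 = 10^(15.3/10) = 33.88
Friis cascade:
  F = 1.535 + (7.328 − 1)/0.6516 + (5.848 − 1)/0.1413 = 45.57
NF = 10 log₁₀(45.57) = 16.59 dB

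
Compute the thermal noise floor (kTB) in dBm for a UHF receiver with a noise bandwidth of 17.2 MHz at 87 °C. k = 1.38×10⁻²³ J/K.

T = 87 °C + 273.15 = 360.15 K
P_n = kTB = 1.38×10⁻²³ × 360.15 × 1.72×10⁷ = 8.55×10⁻¹⁴ W
In dBm: 10 log₁₀(8.55×10⁻¹⁴ / 10⁻³) = −100.7 dBm

−100.7 dBm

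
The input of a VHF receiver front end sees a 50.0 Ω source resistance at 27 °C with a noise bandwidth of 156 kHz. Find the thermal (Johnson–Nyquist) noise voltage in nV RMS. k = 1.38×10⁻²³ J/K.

359 nV

T = 27 °C + 273.15 = 300.15 K
V_n = √(4kTRB)
4kTRB = 4 × 1.38×10⁻²³ × 300.15 × 5.00×10¹ × 1.56×10⁵ = 1.29×10⁻¹³ V²
V_n = √(1.29×10⁻¹³) = 3.59×10⁻⁷ V = 359 nV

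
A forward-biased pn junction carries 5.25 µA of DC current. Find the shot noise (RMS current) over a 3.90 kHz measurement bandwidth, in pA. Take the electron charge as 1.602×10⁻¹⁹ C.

81.0 pA

I_n = √(2qI·B)
2qI·B = 2 × 1.602×10⁻¹⁹ × 5.25×10⁻⁶ × 3.90×10³ = 6.56×10⁻²¹ A²
I_n = √(6.56×10⁻²¹) = 8.10×10⁻¹¹ A = 81.0 pA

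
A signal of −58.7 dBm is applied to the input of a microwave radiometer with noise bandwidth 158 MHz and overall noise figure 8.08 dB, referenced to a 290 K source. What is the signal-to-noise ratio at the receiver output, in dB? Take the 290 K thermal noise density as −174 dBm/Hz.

25.2 dB

Noise floor: N = −174 + 10 log₁₀(B) + NF
10 log₁₀(1.58×10⁸) = 81.99 dB
N = −174 + 81.99 + 8.08 = −83.93 dBm
SNR = P_sig − N = −58.7 − (−83.93) = 25.23 dB → 25.2 dB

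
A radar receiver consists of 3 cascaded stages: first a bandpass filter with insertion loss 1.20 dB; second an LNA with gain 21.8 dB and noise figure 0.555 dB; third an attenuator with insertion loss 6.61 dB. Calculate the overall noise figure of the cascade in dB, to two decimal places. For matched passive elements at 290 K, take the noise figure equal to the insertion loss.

1.84 dB

Convert to linear (a loss of L dB is a gain of −L dB): F_i = 10^(NF_i/10), G_i = 10^(G_i,dB/10)
  Stage 1: F_1 = 10^(1.20/10) = 1.318, G_1 = 10^(−1.20/10) = 0.7586
  Stage 2: F_2 = 10^(0.555/10) = 1.136, G_2 = 10^(21.8/10) = 151.4
  Stage 3: F_3 = 10^(6.61/10) = 4.581, G_3 = 10^(−6.61/10) = 0.2183
Friis cascade:
  F = 1.318 + (1.136 − 1)/0.7586 + (4.581 − 1)/114.8 = 1.529
NF = 10 log₁₀(1.529) = 1.84 dB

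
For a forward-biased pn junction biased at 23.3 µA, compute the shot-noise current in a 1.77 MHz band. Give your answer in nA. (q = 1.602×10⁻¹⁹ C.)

I_n = √(2qI·B)
2qI·B = 2 × 1.602×10⁻¹⁹ × 2.33×10⁻⁵ × 1.77×10⁶ = 1.32×10⁻¹⁷ A²
I_n = √(1.32×10⁻¹⁷) = 3.64×10⁻⁹ A = 3.64 nA

3.64 nA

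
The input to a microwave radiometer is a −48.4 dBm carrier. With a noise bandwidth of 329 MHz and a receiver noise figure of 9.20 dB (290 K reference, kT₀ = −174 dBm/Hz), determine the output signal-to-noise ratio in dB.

Noise floor: N = −174 + 10 log₁₀(B) + NF
10 log₁₀(3.29×10⁸) = 85.17 dB
N = −174 + 85.17 + 9.20 = −79.63 dBm
SNR = P_sig − N = −48.4 − (−79.63) = 31.23 dB → 31.2 dB

31.2 dB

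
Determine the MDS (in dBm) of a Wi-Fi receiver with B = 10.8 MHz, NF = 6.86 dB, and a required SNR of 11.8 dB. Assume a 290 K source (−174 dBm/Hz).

−85.0 dBm

Sensitivity = −174 + 10 log₁₀(B) + NF + SNR_min
= −174 + 70.33 + 6.86 + 11.8
= −85.01 dBm → −85.0 dBm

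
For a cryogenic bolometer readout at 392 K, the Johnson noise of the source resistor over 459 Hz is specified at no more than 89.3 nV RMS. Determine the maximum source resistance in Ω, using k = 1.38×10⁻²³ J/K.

803 Ω

Johnson–Nyquist: V_n = √(4kTRB) ⇒ R = V_n² / (4kTB)
4kTB = 4 × 1.38×10⁻²³ × 392 × 4.59×10² = 9.93×10⁻¹⁸
R = (8.93×10⁻⁸)² / 9.93×10⁻¹⁸ = 8.03×10² Ω = 803 Ω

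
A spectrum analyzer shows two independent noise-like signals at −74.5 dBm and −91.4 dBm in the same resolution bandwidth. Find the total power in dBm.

Convert to linear, add, convert back:
P₁ = 3.55×10⁻¹¹ W, P₂ = 7.24×10⁻¹³ W
P_tot = 3.62×10⁻¹¹ W → 10 log₁₀(P_tot / 10⁻³) = −74.4 dBm

−74.4 dBm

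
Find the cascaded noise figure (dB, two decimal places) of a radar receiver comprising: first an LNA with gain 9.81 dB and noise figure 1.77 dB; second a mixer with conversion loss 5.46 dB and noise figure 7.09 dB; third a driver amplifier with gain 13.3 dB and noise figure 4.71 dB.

Convert to linear (a loss of L dB is a gain of −L dB): F_i = 10^(NF_i/10), G_i = 10^(G_i,dB/10)
  Stage 1: F_1 = 10^(1.77/10) = 1.503, G_1 = 10^(9.81/10) = 9.572
  Stage 2: F_2 = 10^(7.09/10) = 5.117, G_2 = 10^(−5.46/10) = 0.2844
  Stage 3: F_3 = 10^(4.71/10) = 2.958, G_3 = 10^(13.3/10) = 21.38
Friis cascade:
  F = 1.503 + (5.117 − 1)/9.572 + (2.958 − 1)/2.723 = 2.652
NF = 10 log₁₀(2.652) = 4.24 dB

4.24 dB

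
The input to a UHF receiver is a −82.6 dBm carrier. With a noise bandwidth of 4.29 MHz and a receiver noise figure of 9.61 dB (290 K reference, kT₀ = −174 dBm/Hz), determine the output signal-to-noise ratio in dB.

15.5 dB

Noise floor: N = −174 + 10 log₁₀(B) + NF
10 log₁₀(4.29×10⁶) = 66.32 dB
N = −174 + 66.32 + 9.61 = −98.07 dBm
SNR = P_sig − N = −82.6 − (−98.07) = 15.47 dB → 15.5 dB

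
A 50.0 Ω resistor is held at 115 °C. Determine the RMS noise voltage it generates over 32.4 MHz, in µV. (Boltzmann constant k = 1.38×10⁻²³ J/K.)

5.89 µV

T = 115 °C + 273.15 = 388.15 K
V_n = √(4kTRB)
4kTRB = 4 × 1.38×10⁻²³ × 388.15 × 5.00×10¹ × 3.24×10⁷ = 3.47×10⁻¹¹ V²
V_n = √(3.47×10⁻¹¹) = 5.89×10⁻⁶ V = 5.89 µV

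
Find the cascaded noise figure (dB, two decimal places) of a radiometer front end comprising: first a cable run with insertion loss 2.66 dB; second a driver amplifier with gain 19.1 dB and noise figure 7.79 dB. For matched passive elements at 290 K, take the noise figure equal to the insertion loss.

Convert to linear (a loss of L dB is a gain of −L dB): F_i = 10^(NF_i/10), G_i = 10^(G_i,dB/10)
  Stage 1: F_1 = 10^(2.66/10) = 1.845, G_1 = 10^(−2.66/10) = 0.5420
  Stage 2: F_2 = 10^(7.79/10) = 6.012, G_2 = 10^(19.1/10) = 81.28
Friis cascade:
  F = 1.845 + (6.012 − 1)/0.5420 = 11.09
NF = 10 log₁₀(11.09) = 10.45 dB

10.45 dB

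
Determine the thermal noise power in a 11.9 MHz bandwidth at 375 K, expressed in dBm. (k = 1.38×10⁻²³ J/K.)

P_n = kTB = 1.38×10⁻²³ × 375 × 1.19×10⁷ = 6.16×10⁻¹⁴ W
In dBm: 10 log₁₀(6.16×10⁻¹⁴ / 10⁻³) = −102.1 dBm

−102.1 dBm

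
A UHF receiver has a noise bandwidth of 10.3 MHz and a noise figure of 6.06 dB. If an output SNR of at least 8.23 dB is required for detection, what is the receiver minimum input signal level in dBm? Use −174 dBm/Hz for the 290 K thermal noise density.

−89.6 dBm

Sensitivity = −174 + 10 log₁₀(B) + NF + SNR_min
= −174 + 70.13 + 6.06 + 8.23
= −89.58 dBm → −89.6 dBm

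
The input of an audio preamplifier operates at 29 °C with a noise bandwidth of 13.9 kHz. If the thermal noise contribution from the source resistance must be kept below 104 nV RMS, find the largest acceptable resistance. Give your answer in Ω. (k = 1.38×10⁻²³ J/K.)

T = 29 °C + 273.15 = 302.15 K
Johnson–Nyquist: V_n = √(4kTRB) ⇒ R = V_n² / (4kTB)
4kTB = 4 × 1.38×10⁻²³ × 302.15 × 1.39×10⁴ = 2.32×10⁻¹⁶
R = (1.04×10⁻⁷)² / 2.32×10⁻¹⁶ = 4.67×10¹ Ω = 46.7 Ω

46.7 Ω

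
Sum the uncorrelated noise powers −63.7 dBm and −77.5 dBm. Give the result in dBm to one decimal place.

−63.5 dBm

Convert to linear, add, convert back:
P₁ = 4.27×10⁻¹⁰ W, P₂ = 1.78×10⁻¹¹ W
P_tot = 4.44×10⁻¹⁰ W → 10 log₁₀(P_tot / 10⁻³) = −63.5 dBm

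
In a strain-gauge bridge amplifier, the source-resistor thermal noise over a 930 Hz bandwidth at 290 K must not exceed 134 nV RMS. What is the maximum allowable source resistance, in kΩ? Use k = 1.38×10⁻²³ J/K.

1.21 kΩ

Johnson–Nyquist: V_n = √(4kTRB) ⇒ R = V_n² / (4kTB)
4kTB = 4 × 1.38×10⁻²³ × 290 × 9.30×10² = 1.49×10⁻¹⁷
R = (1.34×10⁻⁷)² / 1.49×10⁻¹⁷ = 1.21×10³ Ω = 1.21 kΩ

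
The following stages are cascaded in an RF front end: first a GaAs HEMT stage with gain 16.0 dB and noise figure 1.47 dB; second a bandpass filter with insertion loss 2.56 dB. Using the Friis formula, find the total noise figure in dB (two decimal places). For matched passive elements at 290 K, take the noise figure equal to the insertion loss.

1.53 dB

Convert to linear (a loss of L dB is a gain of −L dB): F_i = 10^(NF_i/10), G_i = 10^(G_i,dB/10)
  Stage 1: F_1 = 10^(1.47/10) = 1.403, G_1 = 10^(16.0/10) = 39.81
  Stage 2: F_2 = 10^(2.56/10) = 1.803, G_2 = 10^(−2.56/10) = 0.5546
Friis cascade:
  F = 1.403 + (1.803 − 1)/39.81 = 1.423
NF = 10 log₁₀(1.423) = 1.53 dB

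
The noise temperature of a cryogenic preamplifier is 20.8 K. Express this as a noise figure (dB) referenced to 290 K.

F = 1 + T_e/T₀ = 1 + 20.8/290 = 1.07172
NF = 10 log₁₀(1.07172) = 0.301 dB

0.301 dB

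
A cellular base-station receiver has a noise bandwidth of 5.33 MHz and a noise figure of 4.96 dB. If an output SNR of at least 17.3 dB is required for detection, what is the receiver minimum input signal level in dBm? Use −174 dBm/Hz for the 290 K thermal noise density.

−84.5 dBm

Sensitivity = −174 + 10 log₁₀(B) + NF + SNR_min
= −174 + 67.27 + 4.96 + 17.3
= −84.47 dBm → −84.5 dBm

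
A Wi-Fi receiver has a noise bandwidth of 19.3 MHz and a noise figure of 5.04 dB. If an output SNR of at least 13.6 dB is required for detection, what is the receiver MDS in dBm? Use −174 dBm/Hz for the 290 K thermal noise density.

−82.5 dBm

Sensitivity = −174 + 10 log₁₀(B) + NF + SNR_min
= −174 + 72.86 + 5.04 + 13.6
= −82.50 dBm → −82.5 dBm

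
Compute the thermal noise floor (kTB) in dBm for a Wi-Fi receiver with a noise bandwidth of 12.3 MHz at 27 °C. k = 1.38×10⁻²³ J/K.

T = 27 °C + 273.15 = 300.15 K
P_n = kTB = 1.38×10⁻²³ × 300.15 × 1.23×10⁷ = 5.09×10⁻¹⁴ W
In dBm: 10 log₁₀(5.09×10⁻¹⁴ / 10⁻³) = −102.9 dBm

−102.9 dBm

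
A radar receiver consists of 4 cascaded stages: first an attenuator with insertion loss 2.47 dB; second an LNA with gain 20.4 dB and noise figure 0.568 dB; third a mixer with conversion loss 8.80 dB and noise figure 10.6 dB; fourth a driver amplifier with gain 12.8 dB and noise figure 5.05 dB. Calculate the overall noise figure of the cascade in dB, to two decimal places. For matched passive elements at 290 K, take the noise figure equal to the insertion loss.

Convert to linear (a loss of L dB is a gain of −L dB): F_i = 10^(NF_i/10), G_i = 10^(G_i,dB/10)
  Stage 1: F_1 = 10^(2.47/10) = 1.766, G_1 = 10^(−2.47/10) = 0.5662
  Stage 2: F_2 = 10^(0.568/10) = 1.140, G_2 = 10^(20.4/10) = 109.6
  Stage 3: F_3 = 10^(10.6/10) = 11.48, G_3 = 10^(−8.80/10) = 0.1318
  Stage 4: F_4 = 10^(5.05/10) = 3.199, G_4 = 10^(12.8/10) = 19.05
Friis cascade:
  F = 1.766 + (1.140 − 1)/0.5662 + (11.48 − 1)/62.09 + (3.199 − 1)/8.185 = 2.450
NF = 10 log₁₀(2.450) = 3.89 dB

3.89 dB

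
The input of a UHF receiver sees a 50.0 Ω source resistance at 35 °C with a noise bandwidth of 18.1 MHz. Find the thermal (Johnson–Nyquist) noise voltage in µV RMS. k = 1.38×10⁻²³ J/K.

3.92 µV

T = 35 °C + 273.15 = 308.15 K
V_n = √(4kTRB)
4kTRB = 4 × 1.38×10⁻²³ × 308.15 × 5.00×10¹ × 1.81×10⁷ = 1.54×10⁻¹¹ V²
V_n = √(1.54×10⁻¹¹) = 3.92×10⁻⁶ V = 3.92 µV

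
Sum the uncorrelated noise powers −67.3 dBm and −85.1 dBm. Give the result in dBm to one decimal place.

Convert to linear, add, convert back:
P₁ = 1.86×10⁻¹⁰ W, P₂ = 3.09×10⁻¹² W
P_tot = 1.89×10⁻¹⁰ W → 10 log₁₀(P_tot / 10⁻³) = −67.2 dBm

−67.2 dBm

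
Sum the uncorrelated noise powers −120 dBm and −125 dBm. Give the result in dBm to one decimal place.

Convert to linear, add, convert back:
P₁ = 1.00×10⁻¹⁵ W, P₂ = 3.16×10⁻¹⁶ W
P_tot = 1.32×10⁻¹⁵ W → 10 log₁₀(P_tot / 10⁻³) = −118.8 dBm

−118.8 dBm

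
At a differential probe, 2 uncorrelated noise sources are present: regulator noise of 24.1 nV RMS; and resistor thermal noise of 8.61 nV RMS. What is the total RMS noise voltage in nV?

Uncorrelated sources add in power (mean-square): V_tot = √(ΣV_i²)
V_tot = √[(2.41×10⁻⁸)² + (8.61×10⁻⁹)²] = 2.56×10⁻⁸ V = 25.6 nV

25.6 nV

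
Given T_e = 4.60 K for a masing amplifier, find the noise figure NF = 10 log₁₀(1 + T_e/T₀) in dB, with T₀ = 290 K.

0.068 dB

F = 1 + T_e/T₀ = 1 + 4.60/290 = 1.01586
NF = 10 log₁₀(1.01586) = 0.068 dB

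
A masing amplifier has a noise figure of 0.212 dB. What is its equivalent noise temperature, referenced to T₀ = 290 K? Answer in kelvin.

14.5 K

F = 10^(0.212/10) = 1.05003
T_e = (F − 1)·T₀ = (1.05003 − 1) × 290 = 14.5 K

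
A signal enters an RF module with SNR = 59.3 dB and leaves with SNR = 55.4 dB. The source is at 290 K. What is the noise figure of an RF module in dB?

3.9 dB

NF (dB) = SNR_in(dB) − SNR_out(dB) when the source is at T₀
NF = 59.3 − 55.4 = 3.9 dB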